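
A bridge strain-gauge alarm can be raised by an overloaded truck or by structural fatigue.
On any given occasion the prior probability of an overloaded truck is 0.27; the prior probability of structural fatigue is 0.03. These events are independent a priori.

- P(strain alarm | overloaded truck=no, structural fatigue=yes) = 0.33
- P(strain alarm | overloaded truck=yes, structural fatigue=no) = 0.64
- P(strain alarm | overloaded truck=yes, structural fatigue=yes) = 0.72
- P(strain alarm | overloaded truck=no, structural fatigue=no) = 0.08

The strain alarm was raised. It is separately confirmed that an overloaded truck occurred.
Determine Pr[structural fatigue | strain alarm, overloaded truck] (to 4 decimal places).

Weight on structural fatigue=true, given the evidence: 0.72*0.03 = 0.021600
The normalizing constant is 0.64*0.97 + 0.72*0.03 = 0.642400
Posterior = 0.021600 / 0.642400 ≈ 0.0336

Pr[structural fatigue | strain alarm, overloaded truck] ≈ 0.0336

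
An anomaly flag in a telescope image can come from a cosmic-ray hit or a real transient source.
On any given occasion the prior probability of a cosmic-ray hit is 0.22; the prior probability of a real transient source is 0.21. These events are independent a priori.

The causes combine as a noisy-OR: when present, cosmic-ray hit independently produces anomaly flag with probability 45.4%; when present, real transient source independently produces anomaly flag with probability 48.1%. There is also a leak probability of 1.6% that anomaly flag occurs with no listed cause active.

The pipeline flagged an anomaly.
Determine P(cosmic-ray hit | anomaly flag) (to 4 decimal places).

Under noisy-OR, P(anomaly flag | causes) = 1 − (1−0.016)·∏(1−qᵢ) over the active causes.
P(anomaly flag) = 0.016×0.78×0.79 + 0.489304×0.78×0.21 + 0.462736×0.22×0.79 + 0.72116×0.22×0.21 = 0.009859 + 0.080148 + 0.080424 + 0.033318 = 0.203749
Of this, 0.113742 comes from 0.080424 + 0.033318 (the cosmic-ray hit=true cases).
P(cosmic-ray hit | anomaly flag) = 0.113742 / 0.203749 ≈ 0.5582

P(cosmic-ray hit | anomaly flag) ≈ 0.5582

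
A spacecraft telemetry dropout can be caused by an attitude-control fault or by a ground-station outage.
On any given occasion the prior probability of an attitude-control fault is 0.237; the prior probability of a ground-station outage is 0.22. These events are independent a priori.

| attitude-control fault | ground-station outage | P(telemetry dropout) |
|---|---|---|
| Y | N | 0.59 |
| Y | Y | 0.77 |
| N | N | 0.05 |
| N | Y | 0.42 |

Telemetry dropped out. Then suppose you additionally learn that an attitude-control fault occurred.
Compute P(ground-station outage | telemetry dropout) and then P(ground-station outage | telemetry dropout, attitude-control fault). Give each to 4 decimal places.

P(telemetry dropout) = 0.05×0.763×0.78 + 0.42×0.763×0.22 + 0.59×0.237×0.78 + 0.77×0.237×0.22 = 0.029757 + 0.070501 + 0.109067 + 0.040148 = 0.249473
The ground-station outage-present share is 0.070501 + 0.040148 = 0.110649.
Hence the posterior is 0.110649/0.249473 ≈ 0.4435.

With the extra evidence:
P(telemetry dropout | attitude-control fault) = 0.59*0.78 + 0.77*0.22 = 0.460200 + 0.169400 = 0.629600
The ground-station outage-present share is 0.77*0.22 = 0.169400.
So P(ground-station outage | telemetry dropout, attitude-control fault) = 0.169400/0.629600 ≈ 0.2691.
The drop from 0.4435 to 0.2691 is the explaining-away (discounting) effect.

P(ground-station outage | telemetry dropout) ≈ 0.4435; P(ground-station outage | telemetry dropout, attitude-control fault) ≈ 0.2691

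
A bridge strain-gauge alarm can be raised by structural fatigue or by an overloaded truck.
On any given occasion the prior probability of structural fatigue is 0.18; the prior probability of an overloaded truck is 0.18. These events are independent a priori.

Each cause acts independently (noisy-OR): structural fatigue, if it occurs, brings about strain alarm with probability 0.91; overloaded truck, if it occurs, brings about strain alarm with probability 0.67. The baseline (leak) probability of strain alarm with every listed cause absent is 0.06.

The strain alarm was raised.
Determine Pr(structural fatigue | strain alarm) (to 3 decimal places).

Pr(structural fatigue | strain alarm) ≈ 0.540

Under noisy-OR, P(strain alarm | causes) = 1 − (1−0.06)·∏(1−qᵢ) over the active causes.
Sum P(strain alarm|·) weighted by the priors over the 4 (structural fatigue, overloaded truck) configurations:
  P(strain alarm) = 0.06×0.82×0.82 + 0.6898×0.82×0.18 + 0.9154×0.18×0.82 + 0.972082×0.18×0.18
        = 0.040344 + 0.101814 + 0.135113 + 0.031495 = 0.308766
Keeping only the structural fatigue-present terms gives 0.166608, so
  P(structural fatigue | strain alarm) = 0.166608 / 0.308766 ≈ 0.540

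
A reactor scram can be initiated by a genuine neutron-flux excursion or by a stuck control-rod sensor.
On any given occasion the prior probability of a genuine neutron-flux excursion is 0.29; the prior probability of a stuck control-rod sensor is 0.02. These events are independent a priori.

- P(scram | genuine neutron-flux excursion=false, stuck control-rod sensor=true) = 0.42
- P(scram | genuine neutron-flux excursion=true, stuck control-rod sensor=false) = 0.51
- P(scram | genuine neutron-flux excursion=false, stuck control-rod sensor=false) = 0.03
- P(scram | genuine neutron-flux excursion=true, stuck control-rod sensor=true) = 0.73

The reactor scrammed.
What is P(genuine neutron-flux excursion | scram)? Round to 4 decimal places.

P(genuine neutron-flux excursion | scram) ≈ 0.8475

P(scram) = 0.03*0.71*0.98 + 0.42*0.71*0.02 + 0.51*0.29*0.98 + 0.73*0.29*0.02 = 0.020874 + 0.005964 + 0.144942 + 0.004234 = 0.176014
Restricting to configurations with genuine neutron-flux excursion present: 0.144942 + 0.004234 = 0.149176.
Hence the posterior is 0.149176/0.176014 ≈ 0.8475.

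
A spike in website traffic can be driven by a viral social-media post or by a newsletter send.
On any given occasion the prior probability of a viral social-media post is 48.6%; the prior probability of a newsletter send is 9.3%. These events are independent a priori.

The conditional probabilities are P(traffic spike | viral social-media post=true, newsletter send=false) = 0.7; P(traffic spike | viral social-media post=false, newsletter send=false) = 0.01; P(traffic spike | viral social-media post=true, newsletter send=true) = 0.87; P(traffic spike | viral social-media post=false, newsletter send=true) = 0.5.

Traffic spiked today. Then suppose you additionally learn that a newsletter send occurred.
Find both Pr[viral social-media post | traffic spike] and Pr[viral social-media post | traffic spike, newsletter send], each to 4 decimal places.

Pr[viral social-media post | traffic spike] ≈ 0.9241; Pr[viral social-media post | traffic spike, newsletter send] ≈ 0.6220

P(traffic spike) = 0.01×0.514×0.907 + 0.5×0.514×0.093 + 0.7×0.486×0.907 + 0.87×0.486×0.093 = 0.004662 + 0.023901 + 0.308561 + 0.039322 = 0.376446
Restricting to configurations with viral social-media post present: 0.308561 + 0.039322 = 0.347883.
P(viral social-media post | traffic spike) = 0.347883 / 0.376446 ≈ 0.9241

Now also conditioning on newsletter send=true:
P(traffic spike | newsletter send) = 0.5×0.514 + 0.87×0.486 = 0.257000 + 0.422820 = 0.679820
Restricting to configurations with viral social-media post present: 0.87×0.486 = 0.422820.
P(viral social-media post | traffic spike, newsletter send) = 0.422820 / 0.679820 ≈ 0.6220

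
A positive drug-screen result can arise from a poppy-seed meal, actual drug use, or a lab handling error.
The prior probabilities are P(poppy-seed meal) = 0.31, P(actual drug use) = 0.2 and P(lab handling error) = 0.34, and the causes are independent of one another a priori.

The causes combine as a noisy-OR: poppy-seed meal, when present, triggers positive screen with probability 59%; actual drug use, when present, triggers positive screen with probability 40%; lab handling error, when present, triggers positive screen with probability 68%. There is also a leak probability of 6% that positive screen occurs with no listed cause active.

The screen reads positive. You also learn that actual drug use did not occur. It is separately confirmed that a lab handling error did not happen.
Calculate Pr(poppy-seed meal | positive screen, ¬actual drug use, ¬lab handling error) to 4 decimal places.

Under noisy-OR, P(positive screen | causes) = 1 − (1−0.06)·∏(1−qᵢ) over the active causes.
Enumerate both values of poppy-seed meal and weight by the priors:
  P(positive screen | ¬actual drug use, ¬lab handling error) = 0.06·0.69 + 0.6146·0.31
        = 0.041400 + 0.190526 = 0.231926
Keeping only the poppy-seed meal-present terms gives 0.190526, so
  P(poppy-seed meal | positive screen, ¬actual drug use, ¬lab handling error) = 0.190526 / 0.231926 ≈ 0.8215

Pr(poppy-seed meal | positive screen, ¬actual drug use, ¬lab handling error) ≈ 0.8215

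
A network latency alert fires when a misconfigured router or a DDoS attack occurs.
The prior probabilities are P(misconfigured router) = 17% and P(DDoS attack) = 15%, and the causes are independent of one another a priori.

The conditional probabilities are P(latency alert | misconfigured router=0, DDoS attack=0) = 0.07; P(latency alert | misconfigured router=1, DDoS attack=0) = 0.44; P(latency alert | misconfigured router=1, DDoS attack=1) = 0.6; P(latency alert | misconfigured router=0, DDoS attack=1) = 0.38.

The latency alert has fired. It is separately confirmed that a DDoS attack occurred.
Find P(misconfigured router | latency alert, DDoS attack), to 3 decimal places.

P(misconfigured router | latency alert, DDoS attack) ≈ 0.244

P(latency alert | DDoS attack) = 0.38×0.83 + 0.6×0.17 = 0.315400 + 0.102000 = 0.417400
The misconfigured router-present share is 0.6×0.17 = 0.102000.
P(misconfigured router | latency alert, DDoS attack) = 0.102000 / 0.417400 ≈ 0.244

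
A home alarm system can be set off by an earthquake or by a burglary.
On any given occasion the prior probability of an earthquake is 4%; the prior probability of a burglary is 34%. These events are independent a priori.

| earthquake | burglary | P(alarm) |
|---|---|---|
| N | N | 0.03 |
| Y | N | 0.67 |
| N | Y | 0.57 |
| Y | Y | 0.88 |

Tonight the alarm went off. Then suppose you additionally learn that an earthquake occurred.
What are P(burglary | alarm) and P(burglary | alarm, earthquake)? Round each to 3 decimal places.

P(burglary | alarm) ≈ 0.844; P(burglary | alarm, earthquake) ≈ 0.404

For the numerator, keep only burglary=true terms: 0.186048 + 0.011968 = 0.198016
Denominator P(alarm): 0.03·0.96·0.66 + 0.57·0.96·0.34 + 0.67·0.04·0.66 + 0.88·0.04·0.34 = 0.234712
P(burglary | alarm) = 0.198016/0.234712 ≈ 0.844

Now also conditioning on earthquake=true:
P(alarm | earthquake) = 0.67·0.66 + 0.88·0.34 = 0.442200 + 0.299200 = 0.741400
The burglary-present share is 0.88·0.34 = 0.299200.
Hence the posterior is 0.299200/0.741400 ≈ 0.404.
Conditioning on earthquake lowers the posterior on burglary: the classic explaining-away effect in a common-effect structure.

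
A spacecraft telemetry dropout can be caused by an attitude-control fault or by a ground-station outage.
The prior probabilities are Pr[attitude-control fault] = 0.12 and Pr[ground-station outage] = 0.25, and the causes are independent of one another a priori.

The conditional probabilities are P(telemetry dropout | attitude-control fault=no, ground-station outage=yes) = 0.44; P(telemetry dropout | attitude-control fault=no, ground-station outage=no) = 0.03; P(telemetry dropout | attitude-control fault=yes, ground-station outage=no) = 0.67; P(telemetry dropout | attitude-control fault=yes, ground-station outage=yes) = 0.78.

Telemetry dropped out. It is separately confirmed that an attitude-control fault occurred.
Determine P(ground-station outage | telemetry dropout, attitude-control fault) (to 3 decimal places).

By total probability over both values of ground-station outage:
  P(telemetry dropout | attitude-control fault) = 0.67*0.75 + 0.78*0.25
        = 0.502500 + 0.195000 = 0.697500
The terms with ground-station outage present sum to 0.195000, so
  P(ground-station outage | telemetry dropout, attitude-control fault) = 0.195000 / 0.697500 ≈ 0.280

P(ground-station outage | telemetry dropout, attitude-control fault) ≈ 0.280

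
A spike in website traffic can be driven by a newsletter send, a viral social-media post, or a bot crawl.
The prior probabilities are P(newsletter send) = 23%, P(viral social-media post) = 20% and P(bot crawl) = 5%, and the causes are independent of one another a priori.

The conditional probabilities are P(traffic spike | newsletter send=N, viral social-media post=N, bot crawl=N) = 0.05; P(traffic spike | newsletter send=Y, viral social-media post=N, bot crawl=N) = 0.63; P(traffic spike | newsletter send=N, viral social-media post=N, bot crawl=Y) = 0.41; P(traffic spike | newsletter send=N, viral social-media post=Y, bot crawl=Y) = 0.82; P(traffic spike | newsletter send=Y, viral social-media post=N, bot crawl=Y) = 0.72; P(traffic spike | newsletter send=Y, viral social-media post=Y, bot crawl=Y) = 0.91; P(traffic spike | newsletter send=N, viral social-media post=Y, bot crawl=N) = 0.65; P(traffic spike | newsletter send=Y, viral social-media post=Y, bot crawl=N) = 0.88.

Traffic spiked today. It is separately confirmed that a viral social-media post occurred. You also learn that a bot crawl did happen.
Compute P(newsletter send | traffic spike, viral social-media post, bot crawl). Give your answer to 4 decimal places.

P(traffic spike | viral social-media post, bot crawl) = 0.82×0.77 + 0.91×0.23 = 0.631400 + 0.209300 = 0.840700
The newsletter send-present share is 0.91×0.23 = 0.209300.
P(newsletter send | traffic spike, viral social-media post, bot crawl) = 0.209300 / 0.840700 ≈ 0.2490

P(newsletter send | traffic spike, viral social-media post, bot crawl) ≈ 0.2490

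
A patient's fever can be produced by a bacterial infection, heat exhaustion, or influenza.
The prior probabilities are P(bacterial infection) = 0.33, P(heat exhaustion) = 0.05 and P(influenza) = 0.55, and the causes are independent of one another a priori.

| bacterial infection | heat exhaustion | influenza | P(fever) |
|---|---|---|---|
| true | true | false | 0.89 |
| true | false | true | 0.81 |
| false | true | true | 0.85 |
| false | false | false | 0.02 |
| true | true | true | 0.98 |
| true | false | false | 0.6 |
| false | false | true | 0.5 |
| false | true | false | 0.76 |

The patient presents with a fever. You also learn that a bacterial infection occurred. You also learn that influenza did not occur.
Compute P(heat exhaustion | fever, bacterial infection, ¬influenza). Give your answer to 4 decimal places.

P(heat exhaustion | fever, bacterial infection, ¬influenza) ≈ 0.0724

Numerator (weight on configurations with heat exhaustion): 0.89×0.05 = 0.044500
Normalizer over all consistent configurations: 0.6×0.95 + 0.89×0.05 = 0.614500
P(heat exhaustion | fever, bacterial infection, ¬influenza) = 0.044500/0.614500 ≈ 0.0724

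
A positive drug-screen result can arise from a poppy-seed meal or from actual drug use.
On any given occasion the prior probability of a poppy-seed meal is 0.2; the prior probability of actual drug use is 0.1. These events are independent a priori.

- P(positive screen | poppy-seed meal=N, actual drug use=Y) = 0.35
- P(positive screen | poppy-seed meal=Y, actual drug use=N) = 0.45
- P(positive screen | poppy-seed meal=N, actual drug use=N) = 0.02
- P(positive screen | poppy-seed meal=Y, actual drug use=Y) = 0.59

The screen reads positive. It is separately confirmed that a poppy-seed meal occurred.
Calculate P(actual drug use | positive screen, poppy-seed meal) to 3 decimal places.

P(actual drug use | positive screen, poppy-seed meal) ≈ 0.127

By total probability over both values of actual drug use:
  P(positive screen | poppy-seed meal) = 0.45·0.9 + 0.59·0.1
        = 0.405000 + 0.059000 = 0.464000
The terms with actual drug use present sum to 0.059000, so
  P(actual drug use | positive screen, poppy-seed meal) = 0.059000 / 0.464000 ≈ 0.127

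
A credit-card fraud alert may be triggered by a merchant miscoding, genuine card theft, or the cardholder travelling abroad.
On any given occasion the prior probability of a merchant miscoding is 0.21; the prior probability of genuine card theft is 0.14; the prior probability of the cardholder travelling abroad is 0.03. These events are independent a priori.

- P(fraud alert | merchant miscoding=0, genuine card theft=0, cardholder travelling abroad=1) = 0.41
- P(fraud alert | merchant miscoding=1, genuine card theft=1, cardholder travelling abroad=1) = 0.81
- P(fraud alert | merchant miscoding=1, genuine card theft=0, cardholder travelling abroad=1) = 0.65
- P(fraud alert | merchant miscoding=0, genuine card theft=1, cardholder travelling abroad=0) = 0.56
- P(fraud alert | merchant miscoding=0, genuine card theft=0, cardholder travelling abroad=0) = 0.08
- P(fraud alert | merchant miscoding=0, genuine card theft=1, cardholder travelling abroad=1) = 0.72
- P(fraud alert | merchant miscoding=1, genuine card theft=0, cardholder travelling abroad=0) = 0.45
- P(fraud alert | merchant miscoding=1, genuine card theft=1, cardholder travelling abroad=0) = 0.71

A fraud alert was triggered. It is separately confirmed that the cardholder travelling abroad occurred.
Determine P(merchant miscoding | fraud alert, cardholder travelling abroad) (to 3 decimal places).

P(merchant miscoding | fraud alert, cardholder travelling abroad) ≈ 0.283

By total probability over the 4 (merchant miscoding, genuine card theft) configurations:
  P(fraud alert | cardholder travelling abroad) = 0.41*0.79*0.86 + 0.72*0.79*0.14 + 0.65*0.21*0.86 + 0.81*0.21*0.14
        = 0.278554 + 0.079632 + 0.117390 + 0.023814 = 0.499390
Keeping only the merchant miscoding-present terms gives 0.141204, so
  P(merchant miscoding | fraud alert, cardholder travelling abroad) = 0.141204 / 0.499390 ≈ 0.283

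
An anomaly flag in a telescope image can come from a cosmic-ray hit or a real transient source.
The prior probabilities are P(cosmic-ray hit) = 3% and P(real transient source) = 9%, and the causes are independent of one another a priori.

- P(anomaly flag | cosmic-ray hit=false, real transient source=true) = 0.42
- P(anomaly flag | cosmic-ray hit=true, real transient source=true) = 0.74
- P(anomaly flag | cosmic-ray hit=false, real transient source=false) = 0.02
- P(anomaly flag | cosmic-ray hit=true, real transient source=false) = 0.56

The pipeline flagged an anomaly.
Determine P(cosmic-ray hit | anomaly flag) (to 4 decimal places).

By total probability over the 4 (cosmic-ray hit, real transient source) configurations:
  P(anomaly flag) = 0.02*0.97*0.91 + 0.42*0.97*0.09 + 0.56*0.03*0.91 + 0.74*0.03*0.09
        = 0.017654 + 0.036666 + 0.015288 + 0.001998 = 0.071606
The terms with cosmic-ray hit present sum to 0.017286, so
  P(cosmic-ray hit | anomaly flag) = 0.017286 / 0.071606 ≈ 0.2414

P(cosmic-ray hit | anomaly flag) ≈ 0.2414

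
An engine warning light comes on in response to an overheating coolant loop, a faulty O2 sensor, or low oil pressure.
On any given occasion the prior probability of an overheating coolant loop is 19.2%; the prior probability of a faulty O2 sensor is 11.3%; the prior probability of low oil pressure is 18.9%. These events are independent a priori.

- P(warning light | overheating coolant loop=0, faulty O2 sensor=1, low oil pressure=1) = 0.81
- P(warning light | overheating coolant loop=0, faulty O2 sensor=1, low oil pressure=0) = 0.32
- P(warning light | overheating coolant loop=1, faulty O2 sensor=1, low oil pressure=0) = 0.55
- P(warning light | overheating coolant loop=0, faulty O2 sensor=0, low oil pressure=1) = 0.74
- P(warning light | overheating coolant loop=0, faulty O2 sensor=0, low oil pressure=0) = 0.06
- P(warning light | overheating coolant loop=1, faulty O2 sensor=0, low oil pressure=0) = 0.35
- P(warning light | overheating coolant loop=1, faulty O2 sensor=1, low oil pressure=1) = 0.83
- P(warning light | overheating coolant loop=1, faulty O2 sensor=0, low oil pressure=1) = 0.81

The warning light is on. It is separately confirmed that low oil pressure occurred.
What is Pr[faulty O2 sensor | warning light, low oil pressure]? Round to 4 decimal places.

Pr[faulty O2 sensor | warning light, low oil pressure] ≈ 0.1210

By total probability over the 4 (overheating coolant loop, faulty O2 sensor) configurations:
  P(warning light | low oil pressure) = 0.74·0.808·0.887 + 0.81·0.808·0.113 + 0.81·0.192·0.887 + 0.83·0.192·0.113
        = 0.530355 + 0.073956 + 0.137946 + 0.018008 = 0.760265
Keeping only the faulty O2 sensor-present terms gives 0.091964, so
  P(faulty O2 sensor | warning light, low oil pressure) = 0.091964 / 0.760265 ≈ 0.1210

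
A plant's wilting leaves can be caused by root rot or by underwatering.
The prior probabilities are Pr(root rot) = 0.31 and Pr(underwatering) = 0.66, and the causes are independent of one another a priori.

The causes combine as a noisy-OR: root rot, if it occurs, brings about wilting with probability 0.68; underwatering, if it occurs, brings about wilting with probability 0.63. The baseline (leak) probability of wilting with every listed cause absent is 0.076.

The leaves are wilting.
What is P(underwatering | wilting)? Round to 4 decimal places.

P(underwatering | wilting) ≈ 0.8396

Under noisy-OR, P(wilting | causes) = 1 − (1−0.076)·∏(1−qᵢ) over the active causes.
P(wilting) = 0.076×0.69×0.34 + 0.65812×0.69×0.66 + 0.70432×0.31×0.34 + 0.890598×0.31×0.66 = 0.017830 + 0.299708 + 0.074235 + 0.182216 = 0.573989
Of this, 0.481924 comes from 0.299708 + 0.182216 (the underwatering=true cases).
P(underwatering | wilting) = 0.481924 / 0.573989 ≈ 0.8396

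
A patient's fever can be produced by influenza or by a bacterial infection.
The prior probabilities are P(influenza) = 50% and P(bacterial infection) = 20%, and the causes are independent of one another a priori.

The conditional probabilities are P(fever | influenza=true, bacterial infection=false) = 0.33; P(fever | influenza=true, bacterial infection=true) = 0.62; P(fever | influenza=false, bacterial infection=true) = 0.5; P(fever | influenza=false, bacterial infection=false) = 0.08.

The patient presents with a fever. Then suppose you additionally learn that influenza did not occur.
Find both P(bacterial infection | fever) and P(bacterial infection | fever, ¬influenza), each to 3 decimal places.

P(fever) = 0.08×0.5×0.8 + 0.5×0.5×0.2 + 0.33×0.5×0.8 + 0.62×0.5×0.2 = 0.032000 + 0.050000 + 0.132000 + 0.062000 = 0.276000
Of this, 0.112000 comes from 0.050000 + 0.062000 (the bacterial infection=true cases).
Hence the posterior is 0.112000/0.276000 ≈ 0.406.

Now condition on the additional information:
P(fever | ¬influenza) = 0.08*0.8 + 0.5*0.2 = 0.064000 + 0.100000 = 0.164000
The bacterial infection-present share is 0.5*0.2 = 0.100000.
So P(bacterial infection | fever, ¬influenza) = 0.100000/0.164000 ≈ 0.610.

P(bacterial infection | fever) ≈ 0.406; P(bacterial infection | fever, ¬influenza) ≈ 0.610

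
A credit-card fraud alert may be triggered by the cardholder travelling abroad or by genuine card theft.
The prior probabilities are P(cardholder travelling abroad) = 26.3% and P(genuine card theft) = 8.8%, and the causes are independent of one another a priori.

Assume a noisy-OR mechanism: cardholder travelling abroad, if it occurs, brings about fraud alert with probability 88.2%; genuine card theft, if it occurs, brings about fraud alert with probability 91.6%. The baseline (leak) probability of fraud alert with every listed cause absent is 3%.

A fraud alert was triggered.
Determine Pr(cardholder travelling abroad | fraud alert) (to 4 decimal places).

Under noisy-OR, P(fraud alert | causes) = 1 − (1−0.03)·∏(1−qᵢ) over the active causes.
For the numerator, keep only cardholder travelling abroad=true terms: 0.212402 + 0.022921 = 0.235323
Normalizer over all consistent configurations: 0.03×0.737×0.912 + 0.91852×0.737×0.088 + 0.88554×0.263×0.912 + 0.990385×0.263×0.088 = 0.315059
P(cardholder travelling abroad | fraud alert) = 0.235323/0.315059 ≈ 0.7469

Pr(cardholder travelling abroad | fraud alert) ≈ 0.7469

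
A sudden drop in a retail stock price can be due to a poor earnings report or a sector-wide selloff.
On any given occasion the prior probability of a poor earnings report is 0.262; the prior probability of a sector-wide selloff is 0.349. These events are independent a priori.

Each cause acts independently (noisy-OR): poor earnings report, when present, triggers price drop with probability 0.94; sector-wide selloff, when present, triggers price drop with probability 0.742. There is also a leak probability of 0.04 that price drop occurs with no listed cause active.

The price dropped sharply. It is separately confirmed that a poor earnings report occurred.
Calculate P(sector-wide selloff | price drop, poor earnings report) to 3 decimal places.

P(sector-wide selloff | price drop, poor earnings report) ≈ 0.359

Under noisy-OR, P(price drop | causes) = 1 − (1−0.04)·∏(1−qᵢ) over the active causes.
P(price drop | poor earnings report) = 0.9424·0.651 + 0.985139·0.349 = 0.613502 + 0.343814 = 0.957316
The sector-wide selloff-present share is 0.985139·0.349 = 0.343814.
So P(sector-wide selloff | price drop, poor earnings report) = 0.343814/0.957316 ≈ 0.359.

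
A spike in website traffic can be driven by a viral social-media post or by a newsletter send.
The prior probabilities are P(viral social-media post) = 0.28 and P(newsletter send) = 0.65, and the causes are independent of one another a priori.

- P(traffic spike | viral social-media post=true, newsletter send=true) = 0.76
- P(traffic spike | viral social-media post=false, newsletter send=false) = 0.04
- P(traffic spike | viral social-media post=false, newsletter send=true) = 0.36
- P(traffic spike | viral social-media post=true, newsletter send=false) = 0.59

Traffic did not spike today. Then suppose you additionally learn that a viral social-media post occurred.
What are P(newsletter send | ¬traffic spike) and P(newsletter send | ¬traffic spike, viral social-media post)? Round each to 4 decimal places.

P(newsletter send | ¬traffic spike) ≈ 0.5489; P(newsletter send | ¬traffic spike, viral social-media post) ≈ 0.5209

P(¬traffic spike) = 0.96×0.72×0.35 + 0.64×0.72×0.65 + 0.41×0.28×0.35 + 0.24×0.28×0.65 = 0.241920 + 0.299520 + 0.040180 + 0.043680 = 0.625300
Restricting to configurations with newsletter send present: 0.299520 + 0.043680 = 0.343200.
So P(newsletter send | ¬traffic spike) = 0.343200/0.625300 ≈ 0.5489.

Now condition on the additional information:
P(¬traffic spike | viral social-media post) = 0.41×0.35 + 0.24×0.65 = 0.143500 + 0.156000 = 0.299500
Restricting to configurations with newsletter send present: 0.24×0.65 = 0.156000.
P(newsletter send | ¬traffic spike, viral social-media post) = 0.156000 / 0.299500 ≈ 0.5209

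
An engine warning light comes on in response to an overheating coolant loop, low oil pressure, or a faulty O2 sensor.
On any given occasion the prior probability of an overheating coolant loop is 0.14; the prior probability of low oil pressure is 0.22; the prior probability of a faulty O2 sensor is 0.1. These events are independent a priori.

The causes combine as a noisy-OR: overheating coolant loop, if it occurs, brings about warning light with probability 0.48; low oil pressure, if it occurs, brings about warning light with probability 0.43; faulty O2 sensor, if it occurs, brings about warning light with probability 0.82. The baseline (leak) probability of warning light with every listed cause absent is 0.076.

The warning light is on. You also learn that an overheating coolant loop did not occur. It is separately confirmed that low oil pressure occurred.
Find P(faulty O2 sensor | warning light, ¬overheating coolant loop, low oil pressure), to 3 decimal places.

Under noisy-OR, P(warning light | causes) = 1 − (1−0.076)·∏(1−qᵢ) over the active causes.
Sum P(warning light|·) weighted by the priors over both values of faulty O2 sensor:
  P(warning light | ¬overheating coolant loop, low oil pressure) = 0.47332×0.9 + 0.905198×0.1
        = 0.425988 + 0.090520 = 0.516508
Keeping only the faulty O2 sensor-present terms gives 0.090520, so
  P(faulty O2 sensor | warning light, ¬overheating coolant loop, low oil pressure) = 0.090520 / 0.516508 ≈ 0.175

P(faulty O2 sensor | warning light, ¬overheating coolant loop, low oil pressure) ≈ 0.175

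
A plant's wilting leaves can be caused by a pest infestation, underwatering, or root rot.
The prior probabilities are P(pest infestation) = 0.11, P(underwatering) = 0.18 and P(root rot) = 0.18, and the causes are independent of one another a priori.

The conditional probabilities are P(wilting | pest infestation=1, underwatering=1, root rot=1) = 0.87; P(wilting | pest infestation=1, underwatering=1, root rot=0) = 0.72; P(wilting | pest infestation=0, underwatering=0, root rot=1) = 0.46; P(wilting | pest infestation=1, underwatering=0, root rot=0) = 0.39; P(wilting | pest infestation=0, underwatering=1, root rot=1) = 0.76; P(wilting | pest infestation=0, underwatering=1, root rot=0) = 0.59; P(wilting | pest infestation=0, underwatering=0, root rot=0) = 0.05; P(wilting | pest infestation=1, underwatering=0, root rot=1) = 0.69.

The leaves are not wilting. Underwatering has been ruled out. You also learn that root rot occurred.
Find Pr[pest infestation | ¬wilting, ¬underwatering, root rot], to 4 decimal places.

P(¬wilting | ¬underwatering, root rot) = 0.54*0.89 + 0.31*0.11 = 0.480600 + 0.034100 = 0.514700
Of this, 0.034100 comes from 0.31*0.11 (the pest infestation=true cases).
Hence the posterior is 0.034100/0.514700 ≈ 0.0663.

Pr[pest infestation | ¬wilting, ¬underwatering, root rot] ≈ 0.0663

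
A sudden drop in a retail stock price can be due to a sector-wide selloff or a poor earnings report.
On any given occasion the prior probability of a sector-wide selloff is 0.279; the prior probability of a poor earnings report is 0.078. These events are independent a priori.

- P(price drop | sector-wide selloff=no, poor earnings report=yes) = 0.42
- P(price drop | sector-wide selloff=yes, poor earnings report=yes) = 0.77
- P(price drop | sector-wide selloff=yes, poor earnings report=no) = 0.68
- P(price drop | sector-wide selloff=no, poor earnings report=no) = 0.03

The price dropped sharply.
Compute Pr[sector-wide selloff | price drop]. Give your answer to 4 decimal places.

Weight on sector-wide selloff=true, given the evidence: 0.174922 + 0.016757 = 0.191679
The normalizing constant is 0.03·0.721·0.922 + 0.42·0.721·0.078 + 0.68·0.279·0.922 + 0.77·0.279·0.078 = 0.235242
Posterior = 0.191679 / 0.235242 ≈ 0.8148

Pr[sector-wide selloff | price drop] ≈ 0.8148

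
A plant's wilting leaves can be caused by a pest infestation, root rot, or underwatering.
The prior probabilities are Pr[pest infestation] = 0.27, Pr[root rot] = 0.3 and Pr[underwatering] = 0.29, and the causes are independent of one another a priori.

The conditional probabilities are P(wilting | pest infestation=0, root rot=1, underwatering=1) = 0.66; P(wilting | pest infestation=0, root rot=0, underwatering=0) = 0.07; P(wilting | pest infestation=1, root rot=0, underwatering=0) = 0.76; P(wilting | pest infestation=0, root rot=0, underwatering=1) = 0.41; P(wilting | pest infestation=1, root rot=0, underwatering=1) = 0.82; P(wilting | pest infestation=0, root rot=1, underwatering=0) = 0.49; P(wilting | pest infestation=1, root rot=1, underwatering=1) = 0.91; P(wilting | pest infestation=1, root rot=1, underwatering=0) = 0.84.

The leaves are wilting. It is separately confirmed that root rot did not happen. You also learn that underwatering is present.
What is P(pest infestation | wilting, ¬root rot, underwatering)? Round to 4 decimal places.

Sum P(wilting|·) weighted by the priors over both values of pest infestation:
  P(wilting | ¬root rot, underwatering) = 0.41·0.73 + 0.82·0.27
        = 0.299300 + 0.221400 = 0.520700
The terms with pest infestation present sum to 0.221400, so
  P(pest infestation | wilting, ¬root rot, underwatering) = 0.221400 / 0.520700 ≈ 0.4252

P(pest infestation | wilting, ¬root rot, underwatering) ≈ 0.4252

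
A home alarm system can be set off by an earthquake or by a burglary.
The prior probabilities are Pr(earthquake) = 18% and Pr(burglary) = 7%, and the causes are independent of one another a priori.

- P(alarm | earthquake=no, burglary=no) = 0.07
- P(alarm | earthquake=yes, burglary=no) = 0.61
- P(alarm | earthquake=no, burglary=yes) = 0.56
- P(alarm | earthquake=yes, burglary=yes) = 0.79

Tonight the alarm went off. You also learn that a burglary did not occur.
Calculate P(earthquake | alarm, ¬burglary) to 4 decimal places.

Numerator (weight on configurations with earthquake): 0.61×0.18 = 0.109800
The normalizing constant is 0.07×0.82 + 0.61×0.18 = 0.167200
Posterior = 0.109800 / 0.167200 ≈ 0.6567

P(earthquake | alarm, ¬burglary) ≈ 0.6567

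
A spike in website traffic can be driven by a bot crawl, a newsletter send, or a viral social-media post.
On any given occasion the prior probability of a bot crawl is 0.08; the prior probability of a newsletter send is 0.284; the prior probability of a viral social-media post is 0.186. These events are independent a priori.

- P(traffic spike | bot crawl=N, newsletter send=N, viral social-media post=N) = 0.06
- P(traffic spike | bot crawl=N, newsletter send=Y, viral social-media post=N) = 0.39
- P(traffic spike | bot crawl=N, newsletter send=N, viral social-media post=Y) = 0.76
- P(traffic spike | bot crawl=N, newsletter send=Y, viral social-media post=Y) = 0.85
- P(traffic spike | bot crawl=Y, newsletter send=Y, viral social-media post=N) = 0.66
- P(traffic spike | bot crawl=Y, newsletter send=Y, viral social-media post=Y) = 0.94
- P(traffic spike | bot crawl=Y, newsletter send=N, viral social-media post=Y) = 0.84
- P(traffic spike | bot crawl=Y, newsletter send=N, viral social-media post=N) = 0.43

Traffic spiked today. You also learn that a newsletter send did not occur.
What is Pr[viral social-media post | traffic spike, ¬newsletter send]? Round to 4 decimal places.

Pr[viral social-media post | traffic spike, ¬newsletter send] ≈ 0.6615

Enumerate the 4 (bot crawl, viral social-media post) configurations and weight by the priors:
  P(traffic spike | ¬newsletter send) = 0.06*0.92*0.814 + 0.76*0.92*0.186 + 0.43*0.08*0.814 + 0.84*0.08*0.186
        = 0.044933 + 0.130051 + 0.028002 + 0.012499 = 0.215485
The terms with viral social-media post present sum to 0.142550, so
  P(viral social-media post | traffic spike, ¬newsletter send) = 0.142550 / 0.215485 ≈ 0.6615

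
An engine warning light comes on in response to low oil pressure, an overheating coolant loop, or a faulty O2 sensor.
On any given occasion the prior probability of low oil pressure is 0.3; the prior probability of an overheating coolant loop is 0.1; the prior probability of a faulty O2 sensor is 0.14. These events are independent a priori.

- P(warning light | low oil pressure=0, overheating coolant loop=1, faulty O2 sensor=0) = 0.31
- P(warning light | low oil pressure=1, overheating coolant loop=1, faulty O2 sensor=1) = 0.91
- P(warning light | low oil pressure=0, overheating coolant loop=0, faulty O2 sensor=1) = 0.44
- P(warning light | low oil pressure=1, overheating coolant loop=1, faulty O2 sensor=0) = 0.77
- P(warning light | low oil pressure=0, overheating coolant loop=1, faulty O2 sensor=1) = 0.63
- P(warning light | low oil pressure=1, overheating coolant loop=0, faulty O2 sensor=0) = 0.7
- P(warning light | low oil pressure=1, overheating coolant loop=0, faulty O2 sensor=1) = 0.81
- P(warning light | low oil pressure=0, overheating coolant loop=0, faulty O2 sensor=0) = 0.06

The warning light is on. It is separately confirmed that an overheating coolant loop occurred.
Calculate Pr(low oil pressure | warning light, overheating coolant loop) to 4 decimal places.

Pr(low oil pressure | warning light, overheating coolant loop) ≈ 0.4882

Sum P(warning light|·) weighted by the priors over the 4 (low oil pressure, faulty O2 sensor) configurations:
  P(warning light | overheating coolant loop) = 0.31·0.7·0.86 + 0.63·0.7·0.14 + 0.77·0.3·0.86 + 0.91·0.3·0.14
        = 0.186620 + 0.061740 + 0.198660 + 0.038220 = 0.485240
The terms with low oil pressure present sum to 0.236880, so
  P(low oil pressure | warning light, overheating coolant loop) = 0.236880 / 0.485240 ≈ 0.4882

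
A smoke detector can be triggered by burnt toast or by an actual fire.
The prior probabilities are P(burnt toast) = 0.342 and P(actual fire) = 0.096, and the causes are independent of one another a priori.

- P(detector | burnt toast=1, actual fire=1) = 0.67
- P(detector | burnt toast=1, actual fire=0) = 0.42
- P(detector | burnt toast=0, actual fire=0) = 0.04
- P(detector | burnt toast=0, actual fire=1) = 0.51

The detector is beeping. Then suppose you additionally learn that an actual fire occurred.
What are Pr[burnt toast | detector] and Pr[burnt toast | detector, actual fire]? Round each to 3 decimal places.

Weight on burnt toast=true, given the evidence: 0.129851 + 0.021997 = 0.151848
The normalizing constant is 0.04×0.658×0.904 + 0.51×0.658×0.096 + 0.42×0.342×0.904 + 0.67×0.342×0.096 = 0.207857
Posterior = 0.151848 / 0.207857 ≈ 0.731

Now also conditioning on actual fire=true:
For the numerator, keep only burnt toast=true terms: 0.67*0.342 = 0.229140
The normalizing constant is 0.51*0.658 + 0.67*0.342 = 0.564720
P(burnt toast | detector, actual fire) = 0.229140/0.564720 ≈ 0.406

Pr[burnt toast | detector] ≈ 0.731; Pr[burnt toast | detector, actual fire] ≈ 0.406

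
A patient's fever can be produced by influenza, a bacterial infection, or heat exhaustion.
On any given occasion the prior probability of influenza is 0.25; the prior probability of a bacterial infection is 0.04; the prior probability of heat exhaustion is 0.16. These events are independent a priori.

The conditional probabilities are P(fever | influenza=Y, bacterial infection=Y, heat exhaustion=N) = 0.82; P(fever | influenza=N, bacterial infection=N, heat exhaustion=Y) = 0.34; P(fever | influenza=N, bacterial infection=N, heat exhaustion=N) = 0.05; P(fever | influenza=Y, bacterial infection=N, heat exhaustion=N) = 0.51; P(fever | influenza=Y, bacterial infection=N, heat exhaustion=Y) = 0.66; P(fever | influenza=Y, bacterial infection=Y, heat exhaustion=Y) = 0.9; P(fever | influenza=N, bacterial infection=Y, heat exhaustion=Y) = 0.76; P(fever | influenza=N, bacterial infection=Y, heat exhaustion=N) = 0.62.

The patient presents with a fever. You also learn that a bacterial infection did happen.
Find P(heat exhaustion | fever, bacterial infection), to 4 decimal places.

Sum P(fever|·) weighted by the priors over the 4 (influenza, heat exhaustion) configurations:
  P(fever | bacterial infection) = 0.62*0.75*0.84 + 0.76*0.75*0.16 + 0.82*0.25*0.84 + 0.9*0.25*0.16
        = 0.390600 + 0.091200 + 0.172200 + 0.036000 = 0.690000
The terms with heat exhaustion present sum to 0.127200, so
  P(heat exhaustion | fever, bacterial infection) = 0.127200 / 0.690000 ≈ 0.1843

P(heat exhaustion | fever, bacterial infection) ≈ 0.1843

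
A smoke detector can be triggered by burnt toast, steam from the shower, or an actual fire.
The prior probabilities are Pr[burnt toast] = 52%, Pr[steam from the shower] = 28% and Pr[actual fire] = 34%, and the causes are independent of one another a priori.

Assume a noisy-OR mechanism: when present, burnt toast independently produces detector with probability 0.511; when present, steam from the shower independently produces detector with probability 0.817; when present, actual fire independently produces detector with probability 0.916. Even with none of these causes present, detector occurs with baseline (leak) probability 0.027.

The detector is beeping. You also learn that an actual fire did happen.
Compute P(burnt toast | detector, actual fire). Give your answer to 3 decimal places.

Under noisy-OR, P(detector | causes) = 1 − (1−0.027)·∏(1−qᵢ) over the active causes.
For the numerator, keep only burnt toast=true terms: 0.359436 + 0.144535 = 0.503971
The normalizing constant is 0.918268·0.48·0.72 + 0.985043·0.48·0.28 + 0.960033·0.52·0.72 + 0.992686·0.52·0.28 = 0.953714
Posterior = 0.503971 / 0.953714 ≈ 0.528

P(burnt toast | detector, actual fire) ≈ 0.528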